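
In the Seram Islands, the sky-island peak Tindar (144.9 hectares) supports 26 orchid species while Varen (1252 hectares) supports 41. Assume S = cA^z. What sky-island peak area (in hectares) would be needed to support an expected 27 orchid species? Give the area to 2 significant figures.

170 hectares

z = ln(41/26) / ln(1252/144.9) = 0.4555 / 2.1565 = 0.2112
c = 26 / 144.9^0.2112 = 26 / 2.861 = 9.089
A = (27/9.089)^(1/0.2112) ⇒ ln A = ln(2.971)/0.2112 = 5.1547
A = e^5.1547 ≈ 173.2 hectares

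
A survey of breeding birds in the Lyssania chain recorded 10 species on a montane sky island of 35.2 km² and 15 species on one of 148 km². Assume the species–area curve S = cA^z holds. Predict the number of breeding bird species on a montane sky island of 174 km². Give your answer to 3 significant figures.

15.7

z = ln(15/10) / ln(148/35.2) = 0.4055 / 1.4362 = 0.2823
c = 10 / 35.2^0.2823 = 10 / 2.733 = 3.659
S₃ = 3.659 × 174^0.2823 = 3.659 × 4.291 ≈ 15.7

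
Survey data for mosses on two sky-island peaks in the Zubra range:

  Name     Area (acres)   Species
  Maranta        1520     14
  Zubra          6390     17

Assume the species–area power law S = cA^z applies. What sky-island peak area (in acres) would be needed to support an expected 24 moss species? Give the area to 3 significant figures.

z = ln(17/14) / ln(6390/1520) = 0.1942 / 1.4360 = 0.1352
c = 14 / 1520^0.1352 = 14 / 2.693 = 5.199
A = (24/5.199)^(1/0.1352) ⇒ ln A = ln(4.616)/0.1352 = 11.3130
A = e^11.3130 ≈ 81880 acres

81900 acres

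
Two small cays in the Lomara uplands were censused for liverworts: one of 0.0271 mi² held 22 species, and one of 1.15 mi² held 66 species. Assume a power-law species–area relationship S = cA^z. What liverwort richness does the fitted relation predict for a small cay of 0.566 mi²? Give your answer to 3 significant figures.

53.6

z = ln(66/22) / ln(1.15/0.0271) = 1.0986 / 3.7480 = 0.2931
c = 22 / 0.0271^0.2931 = 22 / 0.3473 = 63.35
S₃ = 63.35 × 0.566^0.2931 = 63.35 × 0.8463 ≈ 53.62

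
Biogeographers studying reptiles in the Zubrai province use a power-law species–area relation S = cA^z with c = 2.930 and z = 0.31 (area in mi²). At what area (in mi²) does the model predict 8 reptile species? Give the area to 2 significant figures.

8 = 2.93 × A^0.31  ⇒  A^0.31 = 8/2.93 = 2.73
ln A = ln(2.73) / 0.31 = 1.0044 / 0.31 = 3.2401
A = e^3.2401 ≈ 25.54 mi²

26 mi²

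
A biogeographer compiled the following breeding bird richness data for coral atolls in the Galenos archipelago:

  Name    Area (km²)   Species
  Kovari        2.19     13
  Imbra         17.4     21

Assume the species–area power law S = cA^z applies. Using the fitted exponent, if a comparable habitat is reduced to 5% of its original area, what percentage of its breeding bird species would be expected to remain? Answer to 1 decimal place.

z = ln(21/13) / ln(17.4/2.19) = 0.4796 / 2.0726 = 0.2314
S_new/S_old = (A_new/A_old)^z = 0.05^0.2314 = exp(0.2314 × -2.9957) = 0.5

50.0%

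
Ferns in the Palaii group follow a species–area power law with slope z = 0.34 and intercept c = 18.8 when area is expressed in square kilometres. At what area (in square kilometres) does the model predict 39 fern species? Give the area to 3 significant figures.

8.55 square kilometres

39 = 18.8 × A^0.34  ⇒  A^0.34 = 39/18.8 = 2.074
ln A = ln(2.074) / 0.34 = 0.7297 / 0.34 = 2.1462
A = e^2.1462 ≈ 8.552 square kilometres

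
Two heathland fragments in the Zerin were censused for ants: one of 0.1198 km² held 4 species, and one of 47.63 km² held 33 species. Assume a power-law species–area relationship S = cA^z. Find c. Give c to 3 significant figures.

z = ln(S₂/S₁) / ln(A₂/A₁) = ln(33/4) / ln(47.63/0.1198) = 2.1102 / 5.9854 = 0.3526
c = S₁ / A₁^z = 4 / 0.1198^0.3526 = 4 / 0.4733 = 8.452

8.45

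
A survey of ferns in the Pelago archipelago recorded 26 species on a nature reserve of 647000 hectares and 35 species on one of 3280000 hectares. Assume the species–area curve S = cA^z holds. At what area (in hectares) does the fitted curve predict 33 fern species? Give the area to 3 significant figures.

z = ln(35/26) / ln(3280000/647000) = 0.2973 / 1.6233 = 0.1831
c = 26 / 647000^0.1831 = 26 / 11.59 = 2.243
A = (33/2.243)^(1/0.1831) ⇒ ln A = ln(14.71)/0.1831 = 14.6820
A = e^14.6820 ≈ 2378626 hectares

2380000 hectares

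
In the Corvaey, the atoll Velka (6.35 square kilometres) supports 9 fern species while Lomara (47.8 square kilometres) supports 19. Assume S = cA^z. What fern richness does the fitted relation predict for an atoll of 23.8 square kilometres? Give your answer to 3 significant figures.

z = ln(19/9) / ln(47.8/6.35) = 0.7472 / 2.0186 = 0.3702
c = 9 / 6.35^0.3702 = 9 / 1.982 = 4.54
S₃ = 4.54 × 23.8^0.3702 = 4.54 × 3.233 ≈ 14.68

14.7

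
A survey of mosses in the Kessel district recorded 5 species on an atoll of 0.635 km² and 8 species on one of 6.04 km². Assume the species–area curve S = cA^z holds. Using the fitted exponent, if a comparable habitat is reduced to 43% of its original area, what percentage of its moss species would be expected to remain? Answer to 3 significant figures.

83.9%

z = ln(8/5) / ln(6.04/0.635) = 0.4700 / 2.2525 = 0.2087
S_new/S_old = (A_new/A_old)^z = 0.43^0.2087 = exp(0.2087 × -0.8440) = 0.8385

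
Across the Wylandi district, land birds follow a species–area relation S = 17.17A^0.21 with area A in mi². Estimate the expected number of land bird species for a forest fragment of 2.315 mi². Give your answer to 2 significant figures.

S = 17.17 × 2.315^0.21
ln S = ln 17.17 + 0.21 × ln 2.315 = 2.8432 + 0.21 × 0.8394 = 3.0194
S = e^3.0194 ≈ 20.48

20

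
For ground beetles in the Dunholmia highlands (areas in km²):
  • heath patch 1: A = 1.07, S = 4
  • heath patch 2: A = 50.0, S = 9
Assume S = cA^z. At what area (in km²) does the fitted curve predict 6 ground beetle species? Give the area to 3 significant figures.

7.31 km²

z = ln(9/4) / ln(50/1.07) = 0.8109 / 3.8444 = 0.2109
c = 4 / 1.07^0.2109 = 4 / 1.014 = 3.943
A = (6/3.943)^(1/0.2109) ⇒ ln A = ln(1.522)/0.2109 = 1.9898
A = e^1.9898 ≈ 7.314 km²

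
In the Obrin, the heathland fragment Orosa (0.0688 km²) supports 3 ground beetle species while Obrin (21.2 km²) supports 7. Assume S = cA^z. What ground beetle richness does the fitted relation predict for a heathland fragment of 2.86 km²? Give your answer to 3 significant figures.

z = ln(7/3) / ln(21.2/0.0688) = 0.8473 / 5.7306 = 0.1479
c = 3 / 0.0688^0.1479 = 3 / 0.6732 = 4.456
S₃ = 4.456 × 2.86^0.1479 = 4.456 × 1.168 ≈ 5.206

5.21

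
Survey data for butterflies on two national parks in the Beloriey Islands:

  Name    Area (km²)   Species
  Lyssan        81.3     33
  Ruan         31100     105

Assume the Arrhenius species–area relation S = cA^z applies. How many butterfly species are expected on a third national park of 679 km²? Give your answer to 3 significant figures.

z = ln(105/33) / ln(31100/81.3) = 1.1575 / 5.9468 = 0.1946
c = 33 / 81.3^0.1946 = 33 / 2.354 = 14.02
S₃ = 14.02 × 679^0.1946 = 14.02 × 3.558 ≈ 49.88

49.9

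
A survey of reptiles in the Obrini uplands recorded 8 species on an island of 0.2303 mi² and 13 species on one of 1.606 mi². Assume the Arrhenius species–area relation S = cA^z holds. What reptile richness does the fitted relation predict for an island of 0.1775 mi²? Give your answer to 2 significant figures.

z = ln(13/8) / ln(1.606/0.2303) = 0.4855 / 1.9421 = 0.2500
c = 8 / 0.2303^0.2500 = 8 / 0.6928 = 11.55
S₃ = 11.55 × 0.1775^0.2500 = 11.55 × 0.6491 ≈ 7.496

7.5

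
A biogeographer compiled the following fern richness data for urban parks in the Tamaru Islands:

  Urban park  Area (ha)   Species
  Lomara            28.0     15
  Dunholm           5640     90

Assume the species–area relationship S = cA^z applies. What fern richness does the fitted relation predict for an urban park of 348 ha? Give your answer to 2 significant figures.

35

z = ln(90/15) / ln(5640/28) = 1.7918 / 5.3054 = 0.3377
c = 15 / 28^0.3377 = 15 / 3.081 = 4.868
S₃ = 4.868 × 348^0.3377 = 4.868 × 7.217 ≈ 35.13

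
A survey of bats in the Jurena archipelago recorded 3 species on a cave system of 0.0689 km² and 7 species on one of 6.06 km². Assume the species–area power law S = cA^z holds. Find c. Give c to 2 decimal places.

4.98

z = ln(S₂/S₁) / ln(A₂/A₁) = ln(7/3) / ln(6.06/0.0689) = 0.8473 / 4.4768 = 0.1893
c = S₁ / A₁^z = 3 / 0.0689^0.1893 = 3 / 0.6027 = 4.977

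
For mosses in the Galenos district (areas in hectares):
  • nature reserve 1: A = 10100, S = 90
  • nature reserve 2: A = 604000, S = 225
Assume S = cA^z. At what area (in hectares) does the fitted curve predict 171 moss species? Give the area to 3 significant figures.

177000 hectares

z = ln(225/90) / ln(604000/10100) = 0.9163 / 4.0910 = 0.2240
c = 90 / 10100^0.2240 = 90 / 7.886 = 11.41
A = (171/11.41)^(1/0.2240) ⇒ ln A = ln(14.98)/0.2240 = 12.0860
A = e^12.0860 ≈ 177376 hectares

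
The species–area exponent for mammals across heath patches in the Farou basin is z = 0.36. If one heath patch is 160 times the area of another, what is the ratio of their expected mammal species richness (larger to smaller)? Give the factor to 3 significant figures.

6.22

S₂/S₁ = (A₂/A₁)^z = 160^0.36
ln(S₂/S₁) = 0.36 × ln 160 = 0.36 × 5.0752 = 1.8271
S₂/S₁ = e^1.8271 ≈ 6.216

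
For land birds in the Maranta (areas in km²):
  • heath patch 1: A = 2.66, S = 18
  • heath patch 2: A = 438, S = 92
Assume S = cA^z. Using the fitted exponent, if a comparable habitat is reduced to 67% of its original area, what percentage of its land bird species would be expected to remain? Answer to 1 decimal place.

88.0%

z = ln(92/18) / ln(438/2.66) = 1.6314 / 5.1039 = 0.3196
S_new/S_old = (A_new/A_old)^z = 0.67^0.3196 = exp(0.3196 × -0.4005) = 0.8798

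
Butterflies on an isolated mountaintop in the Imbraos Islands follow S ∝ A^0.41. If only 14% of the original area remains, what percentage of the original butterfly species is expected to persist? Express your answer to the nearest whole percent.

S_new/S_old = (A_new/A_old)^z = 0.14^0.41
= exp(0.41 × ln 0.14) = exp(0.41 × -1.9661) = exp(-0.8061) ≈ 0.4466

45%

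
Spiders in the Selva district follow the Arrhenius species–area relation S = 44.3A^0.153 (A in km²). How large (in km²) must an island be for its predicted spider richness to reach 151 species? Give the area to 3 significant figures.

151 = 44.3 × A^0.153  ⇒  A^0.153 = 151/44.3 = 3.409
ln A = ln(3.409) / 0.153 = 1.2263 / 0.153 = 8.0150
A = e^8.0150 ≈ 3026 km²

3030 km²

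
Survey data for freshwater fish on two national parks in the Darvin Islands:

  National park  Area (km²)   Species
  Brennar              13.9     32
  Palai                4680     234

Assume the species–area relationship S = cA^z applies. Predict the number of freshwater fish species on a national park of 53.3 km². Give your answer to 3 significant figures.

50.7

z = ln(234/32) / ln(4680/13.9) = 1.9896 / 5.8192 = 0.3419
c = 32 / 13.9^0.3419 = 32 / 2.459 = 13.01
S₃ = 13.01 × 53.3^0.3419 = 13.01 × 3.894 ≈ 50.67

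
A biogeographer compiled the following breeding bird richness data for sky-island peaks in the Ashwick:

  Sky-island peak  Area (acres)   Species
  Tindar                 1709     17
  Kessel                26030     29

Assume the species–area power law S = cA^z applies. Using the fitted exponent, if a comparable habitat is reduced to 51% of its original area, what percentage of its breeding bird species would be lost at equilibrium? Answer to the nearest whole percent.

z = ln(29/17) / ln(26030/1709) = 0.5341 / 2.7233 = 0.1961
S_new/S_old = (A_new/A_old)^z = 0.51^0.1961 = exp(0.1961 × -0.6733) = 0.8763
Fraction lost = 1 − 0.8763 = 0.1237

12%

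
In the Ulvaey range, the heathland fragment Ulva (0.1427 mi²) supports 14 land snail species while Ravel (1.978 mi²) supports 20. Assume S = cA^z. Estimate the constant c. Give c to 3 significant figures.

18.2

z = ln(S₂/S₁) / ln(A₂/A₁) = ln(20/14) / ln(1.978/0.1427) = 0.3567 / 2.6291 = 0.1357
c = S₁ / A₁^z = 14 / 0.1427^0.1357 = 14 / 0.7679 = 18.23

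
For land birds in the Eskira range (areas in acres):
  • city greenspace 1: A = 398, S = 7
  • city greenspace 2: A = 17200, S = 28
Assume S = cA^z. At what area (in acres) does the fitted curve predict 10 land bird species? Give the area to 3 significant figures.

z = ln(28/7) / ln(17200/398) = 1.3863 / 3.7662 = 0.3681
c = 7 / 398^0.3681 = 7 / 9.057 = 0.7729
A = (10/0.7729)^(1/0.3681) ⇒ ln A = ln(12.94)/0.3681 = 6.9554
A = e^6.9554 ≈ 1049 acres

1050 acres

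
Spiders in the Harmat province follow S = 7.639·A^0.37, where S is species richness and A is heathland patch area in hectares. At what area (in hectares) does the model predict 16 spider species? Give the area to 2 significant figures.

16 = 7.639 × A^0.37  ⇒  A^0.37 = 16/7.639 = 2.095
ln A = ln(2.095) / 0.37 = 0.7393 / 0.37 = 1.9982
A = e^1.9982 ≈ 7.376 hectares

7.4 hectares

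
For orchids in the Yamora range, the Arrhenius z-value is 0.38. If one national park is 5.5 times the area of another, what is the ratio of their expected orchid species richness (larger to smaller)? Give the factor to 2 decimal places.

S₂/S₁ = (A₂/A₁)^z = 5.5^0.38
ln(S₂/S₁) = 0.38 × ln 5.5 = 0.38 × 1.7047 = 0.6478
S₂/S₁ = e^0.6478 ≈ 1.911

1.91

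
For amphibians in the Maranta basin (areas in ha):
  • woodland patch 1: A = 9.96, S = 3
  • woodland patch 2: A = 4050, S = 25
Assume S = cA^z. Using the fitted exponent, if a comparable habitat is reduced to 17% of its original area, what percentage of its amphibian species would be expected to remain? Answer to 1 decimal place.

53.5%

z = ln(25/3) / ln(4050/9.96) = 2.1203 / 6.0079 = 0.3529
S_new/S_old = (A_new/A_old)^z = 0.17^0.3529 = exp(0.3529 × -1.7720) = 0.5351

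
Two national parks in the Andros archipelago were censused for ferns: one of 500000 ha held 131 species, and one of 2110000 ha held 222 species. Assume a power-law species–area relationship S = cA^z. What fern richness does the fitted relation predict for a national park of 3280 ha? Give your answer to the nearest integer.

21

z = ln(222/131) / ln(2110000/500000) = 0.5275 / 1.4398 = 0.3663
c = 131 / 500000^0.3663 = 131 / 122.4 = 1.07
S₃ = 1.07 × 3280^0.3663 = 1.07 × 19.41 ≈ 20.77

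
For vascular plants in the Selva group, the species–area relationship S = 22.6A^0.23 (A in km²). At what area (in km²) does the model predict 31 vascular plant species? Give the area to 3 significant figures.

31 = 22.6 × A^0.23  ⇒  A^0.23 = 31/22.6 = 1.372
ln A = ln(1.372) / 0.23 = 0.3160 / 0.23 = 1.3741
A = e^1.3741 ≈ 3.951 km²

3.95 km²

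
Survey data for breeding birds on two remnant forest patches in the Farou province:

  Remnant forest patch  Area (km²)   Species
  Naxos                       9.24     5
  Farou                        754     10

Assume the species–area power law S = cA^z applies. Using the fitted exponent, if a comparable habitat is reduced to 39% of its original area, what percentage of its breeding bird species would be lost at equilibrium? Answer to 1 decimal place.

z = ln(10/5) / ln(754/9.24) = 0.6931 / 4.4019 = 0.1575
S_new/S_old = (A_new/A_old)^z = 0.39^0.1575 = exp(0.1575 × -0.9416) = 0.8622
Fraction lost = 1 − 0.8622 = 0.1378

13.8%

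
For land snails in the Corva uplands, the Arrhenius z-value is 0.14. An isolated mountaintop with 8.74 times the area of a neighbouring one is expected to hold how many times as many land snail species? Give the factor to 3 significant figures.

1.35

S₂/S₁ = (A₂/A₁)^z = 8.74^0.14
ln(S₂/S₁) = 0.14 × ln 8.74 = 0.14 × 2.1679 = 0.3035
S₂/S₁ = e^0.3035 ≈ 1.355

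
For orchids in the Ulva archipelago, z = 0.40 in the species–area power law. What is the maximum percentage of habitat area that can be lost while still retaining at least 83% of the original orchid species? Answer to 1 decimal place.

37.2%

Need (A_new/A_old)^0.4 = 0.83, so A_new/A_old = 0.83^(1/0.4) = 0.83^2.5
ln(A_new/A_old) = ln 0.83 / 0.4 = -0.1863 / 0.4 = -0.4658
A_new/A_old = e^-0.4658 ≈ 0.6276
Fraction that can be lost = 1 − 0.6276 = 0.3724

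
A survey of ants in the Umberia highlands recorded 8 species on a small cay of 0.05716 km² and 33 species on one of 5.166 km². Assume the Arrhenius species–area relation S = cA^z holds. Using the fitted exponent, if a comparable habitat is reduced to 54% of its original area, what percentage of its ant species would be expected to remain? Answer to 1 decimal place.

82.4%

z = ln(33/8) / ln(5.166/0.05716) = 1.4171 / 4.5040 = 0.3146
S_new/S_old = (A_new/A_old)^z = 0.54^0.3146 = exp(0.3146 × -0.6162) = 0.8238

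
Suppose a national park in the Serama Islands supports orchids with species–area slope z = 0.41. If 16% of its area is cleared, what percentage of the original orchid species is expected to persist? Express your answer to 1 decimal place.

93.1%

S_new/S_old = (A_new/A_old)^z = 0.84^0.41
= exp(0.41 × ln 0.84) = exp(0.41 × -0.1744) = exp(-0.0715) ≈ 0.931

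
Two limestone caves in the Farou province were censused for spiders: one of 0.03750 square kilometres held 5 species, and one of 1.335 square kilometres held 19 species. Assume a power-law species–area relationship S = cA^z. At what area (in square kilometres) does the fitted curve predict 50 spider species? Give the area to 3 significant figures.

z = ln(19/5) / ln(1.335/0.0375) = 1.3350 / 3.5723 = 0.3737
c = 5 / 0.0375^0.3737 = 5 / 0.2932 = 17.06
A = (50/17.06)^(1/0.3737) ⇒ ln A = ln(2.932)/0.3737 = 2.8781
A = e^2.8781 ≈ 17.78 square kilometres

17.8 square kilometres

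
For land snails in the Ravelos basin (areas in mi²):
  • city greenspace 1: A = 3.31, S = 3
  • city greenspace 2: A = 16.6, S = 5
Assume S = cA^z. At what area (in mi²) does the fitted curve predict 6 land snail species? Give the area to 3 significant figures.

29.5 mi²

z = ln(5/3) / ln(16.6/3.31) = 0.5108 / 1.6125 = 0.3168
c = 3 / 3.31^0.3168 = 3 / 1.461 = 2.053
A = (6/2.053)^(1/0.3168) ⇒ ln A = ln(2.922)/0.3168 = 3.3849
A = e^3.3849 ≈ 29.52 mi²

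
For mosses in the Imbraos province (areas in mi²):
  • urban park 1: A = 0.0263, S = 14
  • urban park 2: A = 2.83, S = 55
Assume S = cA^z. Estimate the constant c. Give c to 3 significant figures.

z = ln(S₂/S₁) / ln(A₂/A₁) = ln(55/14) / ln(2.83/0.0263) = 1.3683 / 4.6785 = 0.2925
c = S₁ / A₁^z = 14 / 0.0263^0.2925 = 14 / 0.3451 = 40.57

40.6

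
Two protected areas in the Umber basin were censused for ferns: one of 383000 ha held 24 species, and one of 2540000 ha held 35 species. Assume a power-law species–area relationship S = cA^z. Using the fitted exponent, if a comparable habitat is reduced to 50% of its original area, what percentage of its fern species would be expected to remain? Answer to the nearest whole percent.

87%

z = ln(35/24) / ln(2540000/383000) = 0.3773 / 1.8919 = 0.1994
S_new/S_old = (A_new/A_old)^z = 0.5^0.1994 = exp(0.1994 × -0.6931) = 0.8709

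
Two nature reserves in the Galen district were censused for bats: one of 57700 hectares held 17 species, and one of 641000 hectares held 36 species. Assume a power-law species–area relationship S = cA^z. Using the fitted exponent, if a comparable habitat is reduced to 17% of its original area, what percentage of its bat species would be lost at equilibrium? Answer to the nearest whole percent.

42%

z = ln(36/17) / ln(641000/57700) = 0.7503 / 2.4078 = 0.3116
S_new/S_old = (A_new/A_old)^z = 0.17^0.3116 = exp(0.3116 × -1.7720) = 0.5757
Fraction lost = 1 − 0.5757 = 0.4243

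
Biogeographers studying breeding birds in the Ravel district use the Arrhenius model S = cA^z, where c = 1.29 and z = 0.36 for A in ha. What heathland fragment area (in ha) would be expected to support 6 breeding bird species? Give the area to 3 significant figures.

71.5 ha

6 = 1.29 × A^0.36  ⇒  A^0.36 = 6/1.29 = 4.651
ln A = ln(4.651) / 0.36 = 1.5371 / 0.36 = 4.2698
A = e^4.2698 ≈ 71.51 ha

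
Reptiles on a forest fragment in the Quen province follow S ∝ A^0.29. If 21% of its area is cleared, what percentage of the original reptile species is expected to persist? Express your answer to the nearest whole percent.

93%

S_new/S_old = (A_new/A_old)^z = 0.79^0.29
= exp(0.29 × ln 0.79) = exp(0.29 × -0.2357) = exp(-0.0684) ≈ 0.9339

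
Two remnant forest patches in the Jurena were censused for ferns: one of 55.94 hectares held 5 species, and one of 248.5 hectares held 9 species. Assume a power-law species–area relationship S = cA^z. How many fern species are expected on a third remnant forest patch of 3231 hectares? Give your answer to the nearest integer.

25

z = ln(9/5) / ln(248.5/55.94) = 0.5878 / 1.4912 = 0.3942
c = 5 / 55.94^0.3942 = 5 / 4.886 = 1.023
S₃ = 1.023 × 3231^0.3942 = 1.023 × 24.17 ≈ 24.74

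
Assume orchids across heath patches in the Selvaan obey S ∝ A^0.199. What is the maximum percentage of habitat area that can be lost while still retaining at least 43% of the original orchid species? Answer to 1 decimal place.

Need (A_new/A_old)^0.199 = 0.43, so A_new/A_old = 0.43^(1/0.199) = 0.43^5.025
ln(A_new/A_old) = ln 0.43 / 0.199 = -0.8440 / 0.199 = -4.2411
A_new/A_old = e^-4.2411 ≈ 0.01439
Fraction that can be lost = 1 − 0.01439 = 0.9856

98.6%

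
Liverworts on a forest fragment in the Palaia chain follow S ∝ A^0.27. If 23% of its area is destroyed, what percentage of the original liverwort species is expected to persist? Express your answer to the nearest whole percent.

S_new/S_old = (A_new/A_old)^z = 0.77^0.27
= exp(0.27 × ln 0.77) = exp(0.27 × -0.2614) = exp(-0.0706) ≈ 0.9319

93%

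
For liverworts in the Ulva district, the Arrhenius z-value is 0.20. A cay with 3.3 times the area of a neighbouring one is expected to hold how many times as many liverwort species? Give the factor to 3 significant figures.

S₂/S₁ = (A₂/A₁)^z = 3.3^0.2
ln(S₂/S₁) = 0.2 × ln 3.3 = 0.2 × 1.1939 = 0.2388
S₂/S₁ = e^0.2388 ≈ 1.27

1.27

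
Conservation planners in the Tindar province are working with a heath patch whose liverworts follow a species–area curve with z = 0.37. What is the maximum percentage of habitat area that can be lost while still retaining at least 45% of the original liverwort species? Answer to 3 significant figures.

Need (A_new/A_old)^0.37 = 0.45, so A_new/A_old = 0.45^(1/0.37) = 0.45^2.703
ln(A_new/A_old) = ln 0.45 / 0.37 = -0.7985 / 0.37 = -2.1581
A_new/A_old = e^-2.1581 ≈ 0.1155
Fraction that can be lost = 1 − 0.1155 = 0.8845

88.4%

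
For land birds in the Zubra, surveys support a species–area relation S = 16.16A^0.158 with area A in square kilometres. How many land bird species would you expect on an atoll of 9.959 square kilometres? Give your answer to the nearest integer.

S = 16.16 × 9.959^0.158
ln S = ln 16.16 + 0.158 × ln 9.959 = 2.7825 + 0.158 × 2.2985 = 3.1457
S = e^3.1457 ≈ 23.24

23 species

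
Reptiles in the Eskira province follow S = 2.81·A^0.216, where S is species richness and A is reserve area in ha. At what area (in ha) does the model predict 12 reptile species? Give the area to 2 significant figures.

12 = 2.81 × A^0.216  ⇒  A^0.216 = 12/2.81 = 4.27
ln A = ln(4.27) / 0.216 = 1.4517 / 0.216 = 6.7209
A = e^6.7209 ≈ 829.6 ha

830 ha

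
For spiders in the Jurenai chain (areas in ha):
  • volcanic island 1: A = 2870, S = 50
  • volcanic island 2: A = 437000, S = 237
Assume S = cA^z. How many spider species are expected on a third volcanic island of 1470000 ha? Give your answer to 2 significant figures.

350

z = ln(237/50) / ln(437000/2870) = 1.5560 / 5.0256 = 0.3096
c = 50 / 2870^0.3096 = 50 / 11.77 = 4.249
S₃ = 4.249 × 1470000^0.3096 = 4.249 × 81.2 ≈ 345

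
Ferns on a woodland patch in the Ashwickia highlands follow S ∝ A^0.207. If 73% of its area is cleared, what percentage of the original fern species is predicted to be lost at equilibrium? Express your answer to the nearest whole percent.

S_new/S_old = (A_new/A_old)^z = 0.27^0.207
= exp(0.207 × ln 0.27) = exp(0.207 × -1.3093) = exp(-0.2710) ≈ 0.7626
Fraction lost = 1 − 0.7626 = 0.2374

24%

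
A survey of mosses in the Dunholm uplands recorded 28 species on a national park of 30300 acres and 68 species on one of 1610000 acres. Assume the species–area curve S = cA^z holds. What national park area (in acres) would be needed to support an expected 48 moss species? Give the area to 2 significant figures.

340000 acres

z = ln(68/28) / ln(1610000/30300) = 0.8873 / 3.9728 = 0.2233
c = 28 / 30300^0.2233 = 28 / 10.02 = 2.794
A = (48/2.794)^(1/0.2233) ⇒ ln A = ln(17.18)/0.2233 = 12.7322
A = e^12.7322 ≈ 338481 acres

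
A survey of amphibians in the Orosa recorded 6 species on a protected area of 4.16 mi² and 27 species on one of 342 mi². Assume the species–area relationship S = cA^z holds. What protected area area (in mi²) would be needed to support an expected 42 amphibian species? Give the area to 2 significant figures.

1200 mi²

z = ln(27/6) / ln(342/4.16) = 1.5041 / 4.4093 = 0.3411
c = 6 / 4.16^0.3411 = 6 / 1.626 = 3.69
A = (42/3.69)^(1/0.3411) ⇒ ln A = ln(11.38)/0.3411 = 7.1301
A = e^7.1301 ≈ 1249 mi²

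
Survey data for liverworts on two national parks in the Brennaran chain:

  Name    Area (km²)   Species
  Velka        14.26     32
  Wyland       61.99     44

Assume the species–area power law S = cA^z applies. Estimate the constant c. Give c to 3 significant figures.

z = ln(S₂/S₁) / ln(A₂/A₁) = ln(44/32) / ln(61.99/14.26) = 0.3185 / 1.4695 = 0.2167
c = S₁ / A₁^z = 32 / 14.26^0.2167 = 32 / 1.779 = 17.99

18.0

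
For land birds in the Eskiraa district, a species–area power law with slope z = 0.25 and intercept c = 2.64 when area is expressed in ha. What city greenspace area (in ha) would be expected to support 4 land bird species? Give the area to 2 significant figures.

5.3 ha

4 = 2.64 × A^0.25  ⇒  A^0.25 = 4/2.64 = 1.515
ln A = ln(1.515) / 0.25 = 0.4155 / 0.25 = 1.6621
A = e^1.6621 ≈ 5.27 ha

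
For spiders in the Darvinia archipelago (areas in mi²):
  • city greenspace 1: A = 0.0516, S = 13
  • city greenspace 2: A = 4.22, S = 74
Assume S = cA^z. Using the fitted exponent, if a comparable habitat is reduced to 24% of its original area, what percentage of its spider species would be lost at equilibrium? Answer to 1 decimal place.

43.1%

z = ln(74/13) / ln(4.22/0.0516) = 1.7391 / 4.4041 = 0.3949
S_new/S_old = (A_new/A_old)^z = 0.24^0.3949 = exp(0.3949 × -1.4271) = 0.5692
Fraction lost = 1 − 0.5692 = 0.4308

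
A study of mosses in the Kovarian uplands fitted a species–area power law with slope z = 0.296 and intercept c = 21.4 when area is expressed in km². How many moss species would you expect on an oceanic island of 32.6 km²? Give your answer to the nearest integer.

S = 21.4 × 32.6^0.296
ln S = ln 21.4 + 0.296 × ln 32.6 = 3.0634 + 0.296 × 3.4843 = 4.0947
S = e^4.0947 ≈ 60.02

60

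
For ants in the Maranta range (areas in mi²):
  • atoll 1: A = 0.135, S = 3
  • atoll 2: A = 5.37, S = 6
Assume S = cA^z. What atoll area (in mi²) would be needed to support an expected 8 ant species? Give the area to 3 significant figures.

24.8 mi²

z = ln(6/3) / ln(5.37/0.135) = 0.6931 / 3.6833 = 0.1882
c = 3 / 0.135^0.1882 = 3 / 0.686 = 4.373
A = (8/4.373)^(1/0.1882) ⇒ ln A = ln(1.829)/0.1882 = 3.2095
A = e^3.2095 ≈ 24.77 mi²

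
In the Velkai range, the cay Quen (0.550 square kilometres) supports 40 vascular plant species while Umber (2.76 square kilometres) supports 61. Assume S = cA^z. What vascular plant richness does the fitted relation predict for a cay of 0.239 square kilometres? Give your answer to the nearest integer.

z = ln(61/40) / ln(2.76/0.55) = 0.4220 / 1.6131 = 0.2616
c = 40 / 0.55^0.2616 = 40 / 0.8552 = 46.77
S₃ = 46.77 × 0.239^0.2616 = 46.77 × 0.6877 ≈ 32.16

32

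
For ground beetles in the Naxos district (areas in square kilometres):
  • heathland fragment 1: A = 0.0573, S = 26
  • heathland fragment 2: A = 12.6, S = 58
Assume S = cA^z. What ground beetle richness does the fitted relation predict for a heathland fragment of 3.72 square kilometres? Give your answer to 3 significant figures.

48.4

z = ln(58/26) / ln(12.6/0.0573) = 0.8023 / 5.3932 = 0.1488
c = 26 / 0.0573^0.1488 = 26 / 0.6535 = 39.79
S₃ = 39.79 × 3.72^0.1488 = 39.79 × 1.216 ≈ 48.37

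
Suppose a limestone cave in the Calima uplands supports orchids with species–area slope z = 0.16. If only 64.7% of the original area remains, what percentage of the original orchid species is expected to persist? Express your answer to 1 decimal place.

S_new/S_old = (A_new/A_old)^z = 0.647^0.16
= exp(0.16 × ln 0.647) = exp(0.16 × -0.4354) = exp(-0.0697) ≈ 0.9327

93.3%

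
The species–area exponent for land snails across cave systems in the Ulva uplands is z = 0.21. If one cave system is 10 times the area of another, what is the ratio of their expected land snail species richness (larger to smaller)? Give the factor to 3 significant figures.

1.62

S₂/S₁ = (A₂/A₁)^z = 10^0.21
ln(S₂/S₁) = 0.21 × ln 10 = 0.21 × 2.3026 = 0.4835
S₂/S₁ = e^0.4835 ≈ 1.622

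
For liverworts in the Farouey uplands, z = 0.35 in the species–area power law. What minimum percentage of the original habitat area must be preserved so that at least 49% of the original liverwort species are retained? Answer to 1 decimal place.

Need (A_new/A_old)^0.35 = 0.49, so A_new/A_old = 0.49^(1/0.35) = 0.49^2.857
ln(A_new/A_old) = ln 0.49 / 0.35 = -0.7133 / 0.35 = -2.0381
A_new/A_old = e^-2.0381 ≈ 0.1303

13.0%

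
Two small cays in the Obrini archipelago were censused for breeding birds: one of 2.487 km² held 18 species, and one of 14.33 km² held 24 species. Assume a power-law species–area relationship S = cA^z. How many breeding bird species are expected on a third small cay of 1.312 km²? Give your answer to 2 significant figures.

16

z = ln(24/18) / ln(14.33/2.487) = 0.2877 / 1.7513 = 0.1643
c = 18 / 2.487^0.1643 = 18 / 1.161 = 15.5
S₃ = 15.5 × 1.312^0.1643 = 15.5 × 1.046 ≈ 16.2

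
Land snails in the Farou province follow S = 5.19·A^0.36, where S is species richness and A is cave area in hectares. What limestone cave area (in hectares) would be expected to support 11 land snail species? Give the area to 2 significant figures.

11 = 5.19 × A^0.36  ⇒  A^0.36 = 11/5.19 = 2.119
ln A = ln(2.119) / 0.36 = 0.7512 / 0.36 = 2.0866
A = e^2.0866 ≈ 8.057 hectares

8.1 hectares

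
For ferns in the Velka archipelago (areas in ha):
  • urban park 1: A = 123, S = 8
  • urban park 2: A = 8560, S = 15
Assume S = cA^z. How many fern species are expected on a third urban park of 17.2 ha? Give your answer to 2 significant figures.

6.0

z = ln(15/8) / ln(8560/123) = 0.6286 / 4.2427 = 0.1482
c = 8 / 123^0.1482 = 8 / 2.04 = 3.921
S₃ = 3.921 × 17.2^0.1482 = 3.921 × 1.524 ≈ 5.977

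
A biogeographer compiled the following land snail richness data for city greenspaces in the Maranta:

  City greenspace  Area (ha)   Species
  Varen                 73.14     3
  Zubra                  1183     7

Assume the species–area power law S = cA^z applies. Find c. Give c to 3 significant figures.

z = ln(S₂/S₁) / ln(A₂/A₁) = ln(7/3) / ln(1183/73.14) = 0.8473 / 2.7834 = 0.3044
c = S₁ / A₁^z = 3 / 73.14^0.3044 = 3 / 3.694 = 0.8122

0.812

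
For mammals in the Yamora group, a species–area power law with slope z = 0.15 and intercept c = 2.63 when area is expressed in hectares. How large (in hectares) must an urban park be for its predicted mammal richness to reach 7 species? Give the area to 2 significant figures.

7 = 2.63 × A^0.15  ⇒  A^0.15 = 7/2.63 = 2.662
ln A = ln(2.662) / 0.15 = 0.9789 / 0.15 = 6.5262
A = e^6.5262 ≈ 682.8 hectares

680 hectares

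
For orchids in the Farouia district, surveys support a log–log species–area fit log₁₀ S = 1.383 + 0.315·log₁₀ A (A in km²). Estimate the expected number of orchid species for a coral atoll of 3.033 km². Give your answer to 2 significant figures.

34

S = 24.15 × 3.033^0.315 = 24.15 × 1.418 ≈ 34.26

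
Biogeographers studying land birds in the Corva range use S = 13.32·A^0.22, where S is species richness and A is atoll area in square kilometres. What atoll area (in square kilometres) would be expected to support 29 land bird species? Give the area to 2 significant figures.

29 = 13.32 × A^0.22  ⇒  A^0.22 = 29/13.32 = 2.177
ln A = ln(2.177) / 0.22 = 0.7780 / 0.22 = 3.5365
A = e^3.5365 ≈ 34.35 square kilometres

34 square kilometres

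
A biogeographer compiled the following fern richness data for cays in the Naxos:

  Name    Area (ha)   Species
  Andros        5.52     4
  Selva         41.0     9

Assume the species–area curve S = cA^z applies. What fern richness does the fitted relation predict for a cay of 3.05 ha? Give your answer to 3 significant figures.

3.15

z = ln(9/4) / ln(41/5.52) = 0.8109 / 2.0052 = 0.4044
c = 4 / 5.52^0.4044 = 4 / 1.995 = 2.005
S₃ = 2.005 × 3.05^0.4044 = 2.005 × 1.57 ≈ 3.147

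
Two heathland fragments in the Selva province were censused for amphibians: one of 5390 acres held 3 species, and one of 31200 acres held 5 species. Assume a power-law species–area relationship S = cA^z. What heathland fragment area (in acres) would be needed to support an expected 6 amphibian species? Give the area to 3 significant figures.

z = ln(5/3) / ln(31200/5390) = 0.5108 / 1.7559 = 0.2909
c = 3 / 5390^0.2909 = 3 / 12.18 = 0.2463
A = (6/0.2463)^(1/0.2909) ⇒ ln A = ln(24.36)/0.2909 = 10.9749
A = e^10.9749 ≈ 58388 acres

58400 acres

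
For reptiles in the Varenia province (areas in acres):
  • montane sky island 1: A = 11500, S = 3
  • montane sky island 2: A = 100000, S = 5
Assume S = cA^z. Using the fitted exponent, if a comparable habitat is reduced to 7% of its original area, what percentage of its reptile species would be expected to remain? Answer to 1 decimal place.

53.4%

z = ln(5/3) / ln(100000/11500) = 0.5108 / 2.1628 = 0.2362
S_new/S_old = (A_new/A_old)^z = 0.07^0.2362 = exp(0.2362 × -2.6593) = 0.5336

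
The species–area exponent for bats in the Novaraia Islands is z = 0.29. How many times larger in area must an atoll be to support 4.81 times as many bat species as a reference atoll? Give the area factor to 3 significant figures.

(A₂/A₁)^0.29 = 4.81, so A₂/A₁ = 4.81^(1/0.29) = 4.81^3.448
ln(A₂/A₁) = ln 4.81 / 0.29 = 1.5707 / 0.29 = 5.4162
A₂/A₁ = e^5.4162 ≈ 225

225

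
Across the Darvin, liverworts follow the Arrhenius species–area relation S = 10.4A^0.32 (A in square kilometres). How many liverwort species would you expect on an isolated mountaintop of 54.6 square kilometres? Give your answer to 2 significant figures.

S = 10.4 × 54.6^0.32
ln S = ln 10.4 + 0.32 × ln 54.6 = 2.3418 + 0.32 × 4.0000 = 3.6218
S = e^3.6218 ≈ 37.41

37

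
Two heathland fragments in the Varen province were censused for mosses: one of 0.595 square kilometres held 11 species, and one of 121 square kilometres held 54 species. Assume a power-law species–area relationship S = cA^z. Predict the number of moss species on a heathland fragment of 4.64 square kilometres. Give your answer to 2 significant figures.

z = ln(54/11) / ln(121/0.595) = 1.5911 / 5.3150 = 0.2994
c = 11 / 0.595^0.2994 = 11 / 0.8561 = 12.85
S₃ = 12.85 × 4.64^0.2994 = 12.85 × 1.583 ≈ 20.34

20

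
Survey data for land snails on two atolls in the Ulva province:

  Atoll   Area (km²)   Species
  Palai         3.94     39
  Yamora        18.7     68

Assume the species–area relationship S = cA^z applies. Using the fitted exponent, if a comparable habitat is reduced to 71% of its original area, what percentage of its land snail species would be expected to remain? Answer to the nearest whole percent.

88%

z = ln(68/39) / ln(18.7/3.94) = 0.5559 / 1.5573 = 0.3570
S_new/S_old = (A_new/A_old)^z = 0.71^0.3570 = exp(0.3570 × -0.3425) = 0.8849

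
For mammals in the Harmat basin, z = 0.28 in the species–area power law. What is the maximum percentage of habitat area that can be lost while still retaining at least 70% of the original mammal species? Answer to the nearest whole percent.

72%

Need (A_new/A_old)^0.28 = 0.7, so A_new/A_old = 0.7^(1/0.28) = 0.7^3.571
ln(A_new/A_old) = ln 0.7 / 0.28 = -0.3567 / 0.28 = -1.2738
A_new/A_old = e^-1.2738 ≈ 0.2798
Fraction that can be lost = 1 − 0.2798 = 0.7202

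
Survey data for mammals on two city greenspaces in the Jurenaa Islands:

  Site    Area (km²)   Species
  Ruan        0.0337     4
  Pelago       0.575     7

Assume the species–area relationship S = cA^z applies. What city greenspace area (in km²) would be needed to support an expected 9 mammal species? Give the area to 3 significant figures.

2.06 km²

z = ln(7/4) / ln(0.575/0.0337) = 0.5596 / 2.8369 = 0.1973
c = 4 / 0.0337^0.1973 = 4 / 0.5123 = 7.807
A = (9/7.807)^(1/0.1973) ⇒ ln A = ln(1.153)/0.1973 = 0.7206
A = e^0.7206 ≈ 2.056 km²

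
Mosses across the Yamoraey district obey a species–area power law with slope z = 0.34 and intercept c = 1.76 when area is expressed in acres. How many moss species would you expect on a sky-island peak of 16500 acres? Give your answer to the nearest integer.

48

S = 1.76 × 16500^0.34
ln S = ln 1.76 + 0.34 × ln 16500 = 0.5653 + 0.34 × 9.7111 = 3.8671
S = e^3.8671 ≈ 47.8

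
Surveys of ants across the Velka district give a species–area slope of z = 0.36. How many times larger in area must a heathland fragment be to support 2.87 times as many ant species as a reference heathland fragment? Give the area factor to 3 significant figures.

18.7

(A₂/A₁)^0.36 = 2.87, so A₂/A₁ = 2.87^(1/0.36) = 2.87^2.778
ln(A₂/A₁) = ln 2.87 / 0.36 = 1.0543 / 0.36 = 2.9286
A₂/A₁ = e^2.9286 ≈ 18.7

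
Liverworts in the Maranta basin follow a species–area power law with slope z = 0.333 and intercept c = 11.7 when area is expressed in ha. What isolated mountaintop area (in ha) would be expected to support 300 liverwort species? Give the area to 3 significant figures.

300 = 11.7 × A^0.333  ⇒  A^0.333 = 300/11.7 = 25.64
ln A = ln(25.64) / 0.333 = 3.2442 / 0.333 = 9.7423
A = e^9.7423 ≈ 17023 ha

17000 ha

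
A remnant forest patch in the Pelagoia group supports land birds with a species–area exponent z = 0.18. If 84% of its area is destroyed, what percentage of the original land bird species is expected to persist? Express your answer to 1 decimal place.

71.9%

S_new/S_old = (A_new/A_old)^z = 0.16^0.18
= exp(0.18 × ln 0.16) = exp(0.18 × -1.8326) = exp(-0.3299) ≈ 0.719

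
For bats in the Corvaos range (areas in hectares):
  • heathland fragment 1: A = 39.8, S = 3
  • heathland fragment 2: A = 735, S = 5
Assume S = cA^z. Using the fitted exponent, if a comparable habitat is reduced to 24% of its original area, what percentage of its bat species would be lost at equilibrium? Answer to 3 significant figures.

z = ln(5/3) / ln(735/39.8) = 0.5108 / 2.9160 = 0.1752
S_new/S_old = (A_new/A_old)^z = 0.24^0.1752 = exp(0.1752 × -1.4271) = 0.7788
Fraction lost = 1 − 0.7788 = 0.2212

22.1%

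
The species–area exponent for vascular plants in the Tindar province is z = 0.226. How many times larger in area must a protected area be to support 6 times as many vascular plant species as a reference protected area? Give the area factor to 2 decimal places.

(A₂/A₁)^0.226 = 6, so A₂/A₁ = 6^(1/0.226) = 6^4.425
ln(A₂/A₁) = ln 6 / 0.226 = 1.7918 / 0.226 = 7.9281
A₂/A₁ = e^7.9281 ≈ 2774

2774.26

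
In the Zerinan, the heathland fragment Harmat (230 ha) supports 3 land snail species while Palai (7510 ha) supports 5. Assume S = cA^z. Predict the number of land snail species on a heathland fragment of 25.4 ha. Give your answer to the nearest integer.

z = ln(5/3) / ln(7510/230) = 0.5108 / 3.4859 = 0.1465
c = 3 / 230^0.1465 = 3 / 2.219 = 1.352
S₃ = 1.352 × 25.4^0.1465 = 1.352 × 1.606 ≈ 2.172

2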